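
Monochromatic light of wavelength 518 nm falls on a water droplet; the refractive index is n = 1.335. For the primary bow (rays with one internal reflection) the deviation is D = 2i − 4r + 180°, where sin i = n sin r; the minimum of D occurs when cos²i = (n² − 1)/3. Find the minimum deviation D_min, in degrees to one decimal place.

138.2°

cos²i = (1.78222 − 1)/3 = 0.26074; i = arccos(0.51063) = 59.294°.
sin r = sin 59.294°/1.335 = 0.64405; r = 40.094°.
D_min = 2·59.294° − 4·40.094° + 180° = 138.212°.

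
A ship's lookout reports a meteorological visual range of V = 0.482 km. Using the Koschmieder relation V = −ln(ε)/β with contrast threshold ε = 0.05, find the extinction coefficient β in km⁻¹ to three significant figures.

β = −ln(0.05) / V = 2.996 / 0.482 = 6.2152 km⁻¹.

6.22 km⁻¹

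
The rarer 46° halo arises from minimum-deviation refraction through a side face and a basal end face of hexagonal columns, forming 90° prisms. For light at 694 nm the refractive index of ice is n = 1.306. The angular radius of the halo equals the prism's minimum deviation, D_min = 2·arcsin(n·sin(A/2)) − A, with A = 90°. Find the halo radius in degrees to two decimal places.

n·sin(A/2) = 1.306 × sin 45° = 1.306 × 0.7071 = 0.9235.
D_min = 2·arcsin(0.9235) − 90° = 2 × 67.440° − 90° = 44.881°.

44.88°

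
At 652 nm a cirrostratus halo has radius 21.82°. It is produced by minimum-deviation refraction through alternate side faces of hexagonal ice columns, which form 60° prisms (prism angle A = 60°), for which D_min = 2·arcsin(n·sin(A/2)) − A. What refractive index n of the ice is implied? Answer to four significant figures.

1.310

Rearranging: n = sin((D_min + A)/2) / sin(A/2).
(D_min + A)/2 = (21.82° + 60°)/2 = 40.910°.
n = sin 40.910° / sin 30° = 0.6549 / 0.5000 = 1.3097.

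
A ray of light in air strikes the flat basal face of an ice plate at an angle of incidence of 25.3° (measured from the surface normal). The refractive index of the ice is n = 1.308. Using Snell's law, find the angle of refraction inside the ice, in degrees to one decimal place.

19.1°

Snell: sin θ_r = sin θ_i / n = sin 25.3° / 1.308 = 0.4274 / 1.308 = 0.3267.
θ_r = arcsin(0.3267) = 19.07°.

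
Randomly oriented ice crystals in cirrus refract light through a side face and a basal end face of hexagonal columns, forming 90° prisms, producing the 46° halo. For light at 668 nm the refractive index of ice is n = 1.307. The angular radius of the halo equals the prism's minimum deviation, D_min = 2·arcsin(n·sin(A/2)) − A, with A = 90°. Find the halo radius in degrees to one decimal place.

45.1°

n·sin(A/2) = 1.307 × sin 45° = 1.307 × 0.7071 = 0.9242.
D_min = 2·arcsin(0.9242) − 90° = 2 × 67.546° − 90° = 45.093°.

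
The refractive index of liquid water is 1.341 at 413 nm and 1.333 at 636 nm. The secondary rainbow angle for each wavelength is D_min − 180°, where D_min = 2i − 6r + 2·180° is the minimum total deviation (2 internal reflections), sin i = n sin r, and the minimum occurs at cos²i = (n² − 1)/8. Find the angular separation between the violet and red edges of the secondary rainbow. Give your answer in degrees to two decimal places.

At 413 nm (n = 1.341): cos²i = 0.09979 → i = 71.586°, r = 45.034°, D_min = 232.966°, rainbow angle = 52.966°.
At 636 nm (n = 1.333): cos²i = 0.09711 → i = 71.843°, r = 45.466°, D_min = 230.891°, rainbow angle = 50.891°.
Angular width = |52.966° − 50.891°| = 2.075°.

2.08°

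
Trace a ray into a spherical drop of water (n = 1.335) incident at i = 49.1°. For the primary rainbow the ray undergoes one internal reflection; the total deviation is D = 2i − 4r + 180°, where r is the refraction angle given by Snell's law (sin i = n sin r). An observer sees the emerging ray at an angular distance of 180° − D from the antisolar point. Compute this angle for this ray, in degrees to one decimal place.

39.7°

sin r = sin 49.1° / 1.335 = 0.7559/1.335 = 0.5662; r = 34.48°.
D = 2·49.1° − 4·34.48° + 180° = 98.20° − 137.94° + 180° = 140.26°.
Angle from antisolar point = 180° − D = 39.74°.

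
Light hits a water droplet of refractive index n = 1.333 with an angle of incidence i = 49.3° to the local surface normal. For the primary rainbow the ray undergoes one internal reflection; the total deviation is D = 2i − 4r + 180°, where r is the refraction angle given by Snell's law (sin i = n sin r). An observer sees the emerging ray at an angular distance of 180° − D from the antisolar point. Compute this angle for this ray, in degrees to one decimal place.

40.1°

sin r = sin 49.3° / 1.333 = 0.7581/1.333 = 0.5687; r = 34.66°.
D = 2·49.3° − 4·34.66° + 180° = 98.60° − 138.65° + 180° = 139.95°.
Angle from antisolar point = 180° − D = 40.05°.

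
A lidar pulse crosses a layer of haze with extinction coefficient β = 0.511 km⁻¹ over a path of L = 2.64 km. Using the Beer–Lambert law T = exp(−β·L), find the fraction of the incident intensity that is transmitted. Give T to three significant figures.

0.259

τ = β·L = 0.511 × 2.64 = 1.3490.
T = exp(−1.3490) = 0.2595.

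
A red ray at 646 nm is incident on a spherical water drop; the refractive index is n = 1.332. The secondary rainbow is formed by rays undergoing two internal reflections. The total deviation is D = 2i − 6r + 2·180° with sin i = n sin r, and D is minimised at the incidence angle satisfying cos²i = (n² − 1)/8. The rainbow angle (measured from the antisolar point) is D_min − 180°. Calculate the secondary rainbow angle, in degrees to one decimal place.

cos²i = (1.77422 − 1)/8 = 0.09678; i = arccos(0.31109) = 71.875°.
sin r = sin 71.875°/1.332 = 0.71350; r = 45.520°.
D_min = 2·71.875° − 6·45.520° + 360° = 230.628°.
Rainbow angle = D_min − 180° = 50.628°.

50.6°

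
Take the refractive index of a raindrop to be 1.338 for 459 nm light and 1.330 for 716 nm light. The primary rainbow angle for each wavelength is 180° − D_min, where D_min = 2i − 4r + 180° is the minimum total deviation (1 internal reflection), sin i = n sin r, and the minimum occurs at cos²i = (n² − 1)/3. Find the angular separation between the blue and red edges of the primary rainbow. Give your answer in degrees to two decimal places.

1.16°

At 459 nm (n = 1.338): cos²i = 0.26341 → i = 59.120°, r = 39.899°, D_min = 138.643°, rainbow angle = 41.357°.
At 716 nm (n = 1.330): cos²i = 0.25630 → i = 59.585°, r = 40.422°, D_min = 137.484°, rainbow angle = 42.516°.
Angular width = |41.357° − 42.516°| = 1.160°.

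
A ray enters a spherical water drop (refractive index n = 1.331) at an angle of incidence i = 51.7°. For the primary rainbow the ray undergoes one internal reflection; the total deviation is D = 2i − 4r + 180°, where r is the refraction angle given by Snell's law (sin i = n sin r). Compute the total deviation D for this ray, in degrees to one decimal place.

138.9°

sin r = sin 51.7° / 1.331 = 0.7848/1.331 = 0.5896; r = 36.13°.
D = 2·51.7° − 4·36.13° + 180° = 103.40° − 144.52° + 180° = 138.88°.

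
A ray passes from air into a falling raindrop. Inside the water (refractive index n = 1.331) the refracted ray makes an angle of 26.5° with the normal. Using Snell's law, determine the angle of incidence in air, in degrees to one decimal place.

36.4°

Snell: sin θ_i = n · sin θ_r = 1.331 × sin 26.5° = 1.331 × 0.4462 = 0.5939.
θ_i = arcsin(0.5939) = 36.43°.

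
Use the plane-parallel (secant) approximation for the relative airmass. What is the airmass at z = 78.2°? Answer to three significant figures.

4.89

X = sec z = 1/cos 78.2° = 1/0.2045 = 4.8901.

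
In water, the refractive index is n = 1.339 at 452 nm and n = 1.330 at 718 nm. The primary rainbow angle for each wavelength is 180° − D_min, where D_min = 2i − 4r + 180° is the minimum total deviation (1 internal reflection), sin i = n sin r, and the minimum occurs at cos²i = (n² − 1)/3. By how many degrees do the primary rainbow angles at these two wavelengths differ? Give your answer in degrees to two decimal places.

1.30°

At 452 nm (n = 1.339): cos²i = 0.26431 → i = 59.062°, r = 39.834°, D_min = 138.786°, rainbow angle = 41.214°.
At 718 nm (n = 1.330): cos²i = 0.25630 → i = 59.585°, r = 40.422°, D_min = 137.484°, rainbow angle = 42.516°.
Angular width = |41.214° − 42.516°| = 1.303°.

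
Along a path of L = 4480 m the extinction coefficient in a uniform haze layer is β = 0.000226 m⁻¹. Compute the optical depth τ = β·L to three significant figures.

1.01

τ = β·L = 0.000226 × 4480 = 1.0125.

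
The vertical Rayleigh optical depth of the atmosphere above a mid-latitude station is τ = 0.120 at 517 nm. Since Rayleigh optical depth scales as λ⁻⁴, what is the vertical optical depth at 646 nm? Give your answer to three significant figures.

0.0492

τ(646 nm) = τ(517 nm) × (517/646)⁴ = 0.120 × (0.8003)⁴ = 0.120 × 0.4102 = 0.0492.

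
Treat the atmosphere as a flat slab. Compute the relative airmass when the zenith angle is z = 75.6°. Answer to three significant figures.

X = sec z = 1/cos 75.6° = 1/0.2487 = 4.0211.

4.02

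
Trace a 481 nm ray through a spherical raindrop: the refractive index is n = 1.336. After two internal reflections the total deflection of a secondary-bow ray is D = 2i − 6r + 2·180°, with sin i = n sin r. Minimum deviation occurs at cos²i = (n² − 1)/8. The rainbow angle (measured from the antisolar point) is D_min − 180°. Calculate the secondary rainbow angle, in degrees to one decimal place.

51.7°

cos²i = (1.78490 − 1)/8 = 0.09811; i = arccos(0.31323) = 71.746°.
sin r = sin 71.746°/1.336 = 0.71084; r = 45.303°.
D_min = 2·71.746° − 6·45.303° + 360° = 231.674°.
Rainbow angle = D_min − 180° = 51.674°.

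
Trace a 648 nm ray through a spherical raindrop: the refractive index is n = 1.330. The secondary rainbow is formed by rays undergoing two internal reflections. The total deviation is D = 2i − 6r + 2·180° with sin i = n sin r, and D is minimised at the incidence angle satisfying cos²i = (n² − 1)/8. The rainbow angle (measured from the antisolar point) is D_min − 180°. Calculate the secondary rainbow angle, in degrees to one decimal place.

50.1°

cos²i = (1.76890 − 1)/8 = 0.09611; i = arccos(0.31002) = 71.940°.
sin r = sin 71.940°/1.330 = 0.71483; r = 45.630°.
D_min = 2·71.940° − 6·45.630° + 360° = 230.101°.
Rainbow angle = D_min − 180° = 50.101°.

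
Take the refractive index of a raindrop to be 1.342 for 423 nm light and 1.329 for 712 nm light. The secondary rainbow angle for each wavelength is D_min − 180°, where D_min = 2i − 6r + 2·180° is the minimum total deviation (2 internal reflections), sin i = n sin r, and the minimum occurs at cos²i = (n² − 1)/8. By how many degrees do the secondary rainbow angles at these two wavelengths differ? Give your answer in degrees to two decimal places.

At 423 nm (n = 1.342): cos²i = 0.10012 → i = 71.554°, r = 44.981°, D_min = 233.222°, rainbow angle = 53.222°.
At 712 nm (n = 1.329): cos²i = 0.09578 → i = 71.972°, r = 45.685°, D_min = 229.837°, rainbow angle = 49.837°.
Angular width = |53.222° − 49.837°| = 3.385°.

3.39°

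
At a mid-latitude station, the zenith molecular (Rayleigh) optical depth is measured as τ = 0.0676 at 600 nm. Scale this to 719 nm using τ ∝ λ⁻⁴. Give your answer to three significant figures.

τ(719 nm) = τ(600 nm) × (600/719)⁴ = 0.0676 × (0.8345)⁴ = 0.0676 × 0.4849 = 0.0328.

0.0328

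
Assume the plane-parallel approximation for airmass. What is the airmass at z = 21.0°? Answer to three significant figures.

1.07

X = sec z = 1/cos 21.0° = 1/0.9336 = 1.0711.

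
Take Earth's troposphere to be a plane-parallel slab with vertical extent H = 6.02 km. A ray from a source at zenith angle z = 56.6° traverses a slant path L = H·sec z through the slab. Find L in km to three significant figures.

sec z = 1/cos 56.6° = 1.8166.
L = 6.02 × 1.8166 = 10.936 km.

10.9 km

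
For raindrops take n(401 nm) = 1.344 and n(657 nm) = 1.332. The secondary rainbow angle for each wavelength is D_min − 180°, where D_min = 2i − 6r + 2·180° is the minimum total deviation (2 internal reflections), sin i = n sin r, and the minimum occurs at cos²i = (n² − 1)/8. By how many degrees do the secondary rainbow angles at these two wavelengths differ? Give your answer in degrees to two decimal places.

3.10°

At 401 nm (n = 1.344): cos²i = 0.10079 → i = 71.490°, r = 44.874°, D_min = 233.733°, rainbow angle = 53.733°.
At 657 nm (n = 1.332): cos²i = 0.09678 → i = 71.875°, r = 45.520°, D_min = 230.628°, rainbow angle = 50.628°.
Angular width = |53.733° − 50.628°| = 3.104°.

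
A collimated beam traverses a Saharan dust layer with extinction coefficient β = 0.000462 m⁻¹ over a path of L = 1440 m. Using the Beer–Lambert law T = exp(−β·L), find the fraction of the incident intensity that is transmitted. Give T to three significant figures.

0.514

τ = β·L = 0.000462 × 1440 = 0.6653.
T = exp(−0.6653) = 0.5141.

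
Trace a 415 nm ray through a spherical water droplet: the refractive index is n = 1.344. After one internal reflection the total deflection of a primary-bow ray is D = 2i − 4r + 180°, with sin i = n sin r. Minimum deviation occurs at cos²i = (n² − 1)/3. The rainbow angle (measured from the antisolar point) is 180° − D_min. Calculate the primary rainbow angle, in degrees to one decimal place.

cos²i = (1.80634 − 1)/3 = 0.26878; i = arccos(0.51844) = 58.772°.
sin r = sin 58.772°/1.344 = 0.63625; r = 39.512°.
D_min = 2·58.772° − 4·39.512° + 180° = 139.495°.
Rainbow angle = 180° − D_min = 40.505°.

40.5°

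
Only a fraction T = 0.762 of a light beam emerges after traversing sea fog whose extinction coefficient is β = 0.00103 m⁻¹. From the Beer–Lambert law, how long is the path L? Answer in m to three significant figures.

264 m

Beer–Lambert: T = exp(−βL) ⇒ L = −ln(T)/β = −ln(0.762)/0.00103 = 0.2718/0.00103 = 263.9 m.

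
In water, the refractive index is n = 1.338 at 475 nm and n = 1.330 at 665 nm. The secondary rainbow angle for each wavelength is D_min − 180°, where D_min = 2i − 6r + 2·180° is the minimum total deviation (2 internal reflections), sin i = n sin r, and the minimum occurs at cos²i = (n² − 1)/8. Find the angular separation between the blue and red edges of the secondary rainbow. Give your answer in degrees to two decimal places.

2.09°

At 475 nm (n = 1.338): cos²i = 0.09878 → i = 71.682°, r = 45.195°, D_min = 232.193°, rainbow angle = 52.193°.
At 665 nm (n = 1.330): cos²i = 0.09611 → i = 71.940°, r = 45.630°, D_min = 230.101°, rainbow angle = 50.101°.
Angular width = |52.193° − 50.101°| = 2.092°.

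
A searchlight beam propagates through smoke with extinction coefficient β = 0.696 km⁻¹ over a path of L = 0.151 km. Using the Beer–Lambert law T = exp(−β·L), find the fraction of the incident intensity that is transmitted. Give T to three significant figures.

τ = β·L = 0.696 × 0.151 = 0.1051.
T = exp(−0.1051) = 0.9002.

0.900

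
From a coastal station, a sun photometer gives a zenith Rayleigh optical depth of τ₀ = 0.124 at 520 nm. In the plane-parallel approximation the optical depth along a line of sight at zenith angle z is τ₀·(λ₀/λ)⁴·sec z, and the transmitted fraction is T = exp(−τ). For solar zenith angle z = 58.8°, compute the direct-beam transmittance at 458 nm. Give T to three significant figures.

sec 58.8° = 1.9304.
τ = 0.124 × (520/458)⁴ × 1.9304 = 0.124 × 1.6617 × 1.9304 = 0.3978.
T = exp(−0.3978) = 0.6718.

0.672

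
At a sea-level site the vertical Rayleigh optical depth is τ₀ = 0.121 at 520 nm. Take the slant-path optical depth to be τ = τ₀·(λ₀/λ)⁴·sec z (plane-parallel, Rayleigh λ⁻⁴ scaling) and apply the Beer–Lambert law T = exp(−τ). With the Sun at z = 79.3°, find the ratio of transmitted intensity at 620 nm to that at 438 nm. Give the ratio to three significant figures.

2.64

Airmass: sec 79.3° = 5.3860.
τ(620 nm) = 0.121 × (520/620)⁴ × 5.3860 = 0.121 × 0.4948 × 5.3860 = 0.3225.
τ(438 nm) = 0.121 × (520/438)⁴ × 5.3860 = 0.121 × 1.9866 × 5.3860 = 1.2947.
T(620)/T(438) = exp(τ_B − τ_A) = exp(0.9722) = 2.6438.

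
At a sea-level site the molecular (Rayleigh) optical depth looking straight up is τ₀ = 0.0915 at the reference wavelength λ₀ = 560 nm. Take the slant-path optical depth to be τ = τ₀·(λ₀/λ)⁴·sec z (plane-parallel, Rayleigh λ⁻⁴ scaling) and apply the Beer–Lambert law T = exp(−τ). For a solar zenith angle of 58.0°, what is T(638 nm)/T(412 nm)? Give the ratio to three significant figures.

1.63

Airmass: sec 58.0° = 1.8871.
τ(638 nm) = 0.0915 × (560/638)⁴ × 1.8871 = 0.0915 × 0.5936 × 1.8871 = 0.1025.
τ(412 nm) = 0.0915 × (560/412)⁴ × 1.8871 = 0.0915 × 3.4132 × 1.8871 = 0.5894.
T(638)/T(412) = exp(τ_B − τ_A) = exp(0.4869) = 1.6272.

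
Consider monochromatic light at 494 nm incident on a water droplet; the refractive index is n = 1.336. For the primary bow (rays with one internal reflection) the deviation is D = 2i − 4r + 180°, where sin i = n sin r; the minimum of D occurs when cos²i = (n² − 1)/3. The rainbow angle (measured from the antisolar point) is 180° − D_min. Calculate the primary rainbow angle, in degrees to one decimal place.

41.6°

cos²i = (1.78490 − 1)/3 = 0.26163; i = arccos(0.51150) = 59.236°.
sin r = sin 59.236°/1.336 = 0.64318; r = 40.029°.
D_min = 2·59.236° − 4·40.029° + 180° = 138.356°.
Rainbow angle = 180° − D_min = 41.644°.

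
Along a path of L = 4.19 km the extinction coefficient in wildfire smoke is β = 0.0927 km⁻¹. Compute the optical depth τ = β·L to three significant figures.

τ = β·L = 0.0927 × 4.19 = 0.3884.

0.388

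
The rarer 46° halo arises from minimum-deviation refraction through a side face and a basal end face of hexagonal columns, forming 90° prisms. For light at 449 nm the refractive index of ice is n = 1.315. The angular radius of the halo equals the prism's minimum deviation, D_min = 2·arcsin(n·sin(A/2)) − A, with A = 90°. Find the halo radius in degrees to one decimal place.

n·sin(A/2) = 1.315 × sin 45° = 1.315 × 0.7071 = 0.9298.
D_min = 2·arcsin(0.9298) − 90° = 2 × 68.411° − 90° = 46.821°.

46.8°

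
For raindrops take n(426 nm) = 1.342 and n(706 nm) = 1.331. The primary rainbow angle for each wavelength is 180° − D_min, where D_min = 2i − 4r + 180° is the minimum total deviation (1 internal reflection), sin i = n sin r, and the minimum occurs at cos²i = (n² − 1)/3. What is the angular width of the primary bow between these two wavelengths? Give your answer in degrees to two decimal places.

1.58°

At 426 nm (n = 1.342): cos²i = 0.26699 → i = 58.888°, r = 39.641°, D_min = 139.213°, rainbow angle = 40.787°.
At 706 nm (n = 1.331): cos²i = 0.25719 → i = 59.527°, r = 40.356°, D_min = 137.630°, rainbow angle = 42.370°.
Angular width = |40.787° − 42.370°| = 1.583°.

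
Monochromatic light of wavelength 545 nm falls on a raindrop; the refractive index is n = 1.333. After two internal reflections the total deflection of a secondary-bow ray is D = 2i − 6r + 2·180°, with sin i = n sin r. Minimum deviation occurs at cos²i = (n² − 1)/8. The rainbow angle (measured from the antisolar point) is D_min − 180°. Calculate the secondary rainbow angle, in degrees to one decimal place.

cos²i = (1.77689 − 1)/8 = 0.09711; i = arccos(0.31163) = 71.843°.
sin r = sin 71.843°/1.333 = 0.71283; r = 45.466°.
D_min = 2·71.843° − 6·45.466° + 360° = 230.891°.
Rainbow angle = D_min − 180° = 50.891°.

50.9°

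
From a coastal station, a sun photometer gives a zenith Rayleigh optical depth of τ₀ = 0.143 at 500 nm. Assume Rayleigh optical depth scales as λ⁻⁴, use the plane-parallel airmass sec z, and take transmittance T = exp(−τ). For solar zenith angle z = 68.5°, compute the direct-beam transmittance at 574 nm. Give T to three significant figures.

sec 68.5° = 2.7285.
τ = 0.143 × (500/574)⁴ × 2.7285 = 0.143 × 0.5757 × 2.7285 = 0.2246.
T = exp(−0.2246) = 0.7988.

0.799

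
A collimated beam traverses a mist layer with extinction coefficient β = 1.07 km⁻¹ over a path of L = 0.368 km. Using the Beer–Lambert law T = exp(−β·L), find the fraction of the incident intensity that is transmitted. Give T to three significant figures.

τ = β·L = 1.07 × 0.368 = 0.3938.
T = exp(−0.3938) = 0.6745.

0.675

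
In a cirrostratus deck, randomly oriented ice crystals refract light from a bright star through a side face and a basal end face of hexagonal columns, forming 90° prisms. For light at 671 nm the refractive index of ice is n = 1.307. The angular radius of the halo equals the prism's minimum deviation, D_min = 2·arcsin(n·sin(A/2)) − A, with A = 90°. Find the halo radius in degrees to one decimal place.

45.1°

n·sin(A/2) = 1.307 × sin 45° = 1.307 × 0.7071 = 0.9242.
D_min = 2·arcsin(0.9242) − 90° = 2 × 67.546° − 90° = 45.093°.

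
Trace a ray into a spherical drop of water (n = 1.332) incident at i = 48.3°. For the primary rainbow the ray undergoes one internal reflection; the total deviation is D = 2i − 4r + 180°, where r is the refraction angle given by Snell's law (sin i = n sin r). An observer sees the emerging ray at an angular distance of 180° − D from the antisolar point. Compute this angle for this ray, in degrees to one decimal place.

39.8°

sin r = sin 48.3° / 1.332 = 0.7466/1.332 = 0.5605; r = 34.09°.
D = 2·48.3° − 4·34.09° + 180° = 96.60° − 136.37° + 180° = 140.23°.
Angle from antisolar point = 180° − D = 39.77°.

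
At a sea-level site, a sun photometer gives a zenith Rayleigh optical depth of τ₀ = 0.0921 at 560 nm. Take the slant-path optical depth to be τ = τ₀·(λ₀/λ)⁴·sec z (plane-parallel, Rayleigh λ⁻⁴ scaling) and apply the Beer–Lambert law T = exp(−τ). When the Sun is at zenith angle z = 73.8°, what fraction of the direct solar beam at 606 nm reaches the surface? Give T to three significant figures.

0.786

sec 73.8° = 3.5843.
τ = 0.0921 × (560/606)⁴ × 3.5843 = 0.0921 × 0.7292 × 3.5843 = 0.2407.
T = exp(−0.2407) = 0.7861.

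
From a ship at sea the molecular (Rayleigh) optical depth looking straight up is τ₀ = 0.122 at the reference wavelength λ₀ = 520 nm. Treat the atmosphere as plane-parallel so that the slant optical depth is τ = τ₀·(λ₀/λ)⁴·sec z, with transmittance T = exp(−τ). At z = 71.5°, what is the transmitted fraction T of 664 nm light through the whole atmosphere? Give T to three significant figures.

0.865

sec 71.5° = 3.1515.
τ = 0.122 × (520/664)⁴ × 3.1515 = 0.122 × 0.3761 × 3.1515 = 0.1446.
T = exp(−0.1446) = 0.8654.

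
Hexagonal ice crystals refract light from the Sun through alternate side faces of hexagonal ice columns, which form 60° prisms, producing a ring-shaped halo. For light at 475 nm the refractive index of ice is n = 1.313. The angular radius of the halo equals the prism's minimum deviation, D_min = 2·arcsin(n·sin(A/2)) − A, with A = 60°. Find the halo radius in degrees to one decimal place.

n·sin(A/2) = 1.313 × sin 30° = 1.313 × 0.5000 = 0.6565.
D_min = 2·arcsin(0.6565) − 60° = 2 × 41.033° − 60° = 22.067°.

22.1°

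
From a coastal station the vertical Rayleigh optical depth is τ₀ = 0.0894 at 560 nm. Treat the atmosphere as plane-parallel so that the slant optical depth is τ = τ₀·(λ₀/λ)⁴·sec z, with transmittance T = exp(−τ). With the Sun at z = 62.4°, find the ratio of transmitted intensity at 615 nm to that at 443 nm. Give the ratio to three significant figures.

1.43

Airmass: sec 62.4° = 2.1584.
τ(615 nm) = 0.0894 × (560/615)⁴ × 2.1584 = 0.0894 × 0.6875 × 2.1584 = 0.1327.
τ(443 nm) = 0.0894 × (560/443)⁴ × 2.1584 = 0.0894 × 2.5535 × 2.1584 = 0.4927.
T(615)/T(443) = exp(τ_B − τ_A) = exp(0.3601) = 1.4334.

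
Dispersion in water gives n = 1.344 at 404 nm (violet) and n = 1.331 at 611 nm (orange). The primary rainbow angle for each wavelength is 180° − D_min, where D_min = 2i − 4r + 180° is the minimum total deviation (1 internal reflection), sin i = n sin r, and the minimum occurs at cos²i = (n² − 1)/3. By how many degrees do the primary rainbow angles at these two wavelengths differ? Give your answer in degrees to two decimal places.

At 404 nm (n = 1.344): cos²i = 0.26878 → i = 58.772°, r = 39.512°, D_min = 139.495°, rainbow angle = 40.505°.
At 611 nm (n = 1.331): cos²i = 0.25719 → i = 59.527°, r = 40.356°, D_min = 137.630°, rainbow angle = 42.370°.
Angular width = |40.505° − 42.370°| = 1.865°.

1.86°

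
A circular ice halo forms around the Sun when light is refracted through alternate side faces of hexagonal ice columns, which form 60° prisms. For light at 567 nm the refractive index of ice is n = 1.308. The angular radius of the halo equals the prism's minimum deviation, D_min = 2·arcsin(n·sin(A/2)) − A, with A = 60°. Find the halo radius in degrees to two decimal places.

21.69°

n·sin(A/2) = 1.308 × sin 30° = 1.308 × 0.5000 = 0.6540.
D_min = 2·arcsin(0.6540) − 60° = 2 × 40.844° − 60° = 21.688°.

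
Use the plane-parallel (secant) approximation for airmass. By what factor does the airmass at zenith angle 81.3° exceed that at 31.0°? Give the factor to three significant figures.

X(81.3°)/X(31.0°) = sec 81.3° / sec 31.0° = cos 31.0° / cos 81.3° = 0.8572/0.1513 = 5.6668.

5.67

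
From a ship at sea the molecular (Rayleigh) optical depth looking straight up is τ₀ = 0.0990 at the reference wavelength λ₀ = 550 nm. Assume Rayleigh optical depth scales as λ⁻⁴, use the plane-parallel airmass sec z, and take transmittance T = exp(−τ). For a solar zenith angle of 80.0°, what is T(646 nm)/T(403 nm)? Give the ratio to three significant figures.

Airmass: sec 80.0° = 5.7588.
τ(646 nm) = 0.0990 × (550/646)⁴ × 5.7588 = 0.0990 × 0.5254 × 5.7588 = 0.2996.
τ(403 nm) = 0.0990 × (550/403)⁴ × 5.7588 = 0.0990 × 3.4692 × 5.7588 = 1.9779.
T(646)/T(403) = exp(τ_B − τ_A) = exp(1.6783) = 5.3564.

5.36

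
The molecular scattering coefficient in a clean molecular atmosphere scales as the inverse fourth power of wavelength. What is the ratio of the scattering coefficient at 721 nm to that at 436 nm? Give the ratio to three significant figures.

Rayleigh scattering ∝ λ⁻⁴, so the ratio of coefficients is the inverse fourth power of the wavelength ratio.
σ(721)/σ(436) = (436/721)⁴ = (0.6047)⁴ = 0.1337.

0.134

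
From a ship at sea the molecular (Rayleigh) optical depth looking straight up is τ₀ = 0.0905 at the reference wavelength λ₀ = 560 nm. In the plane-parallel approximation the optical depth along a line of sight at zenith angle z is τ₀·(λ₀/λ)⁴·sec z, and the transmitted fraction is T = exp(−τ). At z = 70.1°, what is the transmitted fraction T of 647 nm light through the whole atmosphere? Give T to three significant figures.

sec 70.1° = 2.9379.
τ = 0.0905 × (560/647)⁴ × 2.9379 = 0.0905 × 0.5612 × 2.9379 = 0.1492.
T = exp(−0.1492) = 0.8614.

0.861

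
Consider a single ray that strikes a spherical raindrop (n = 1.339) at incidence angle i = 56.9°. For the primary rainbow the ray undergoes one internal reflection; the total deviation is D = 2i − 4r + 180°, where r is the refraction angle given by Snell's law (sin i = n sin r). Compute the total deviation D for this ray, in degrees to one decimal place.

138.9°

sin r = sin 56.9° / 1.339 = 0.8377/1.339 = 0.6256; r = 38.73°.
D = 2·56.9° − 4·38.73° + 180° = 113.80° − 154.91° + 180° = 138.89°.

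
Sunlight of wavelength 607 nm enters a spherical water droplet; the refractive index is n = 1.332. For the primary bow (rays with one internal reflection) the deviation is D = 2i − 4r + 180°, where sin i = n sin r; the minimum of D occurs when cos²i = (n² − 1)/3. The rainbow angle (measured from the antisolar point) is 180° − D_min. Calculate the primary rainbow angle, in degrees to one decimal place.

cos²i = (1.77422 − 1)/3 = 0.25807; i = arccos(0.50801) = 59.469°.
sin r = sin 59.469°/1.332 = 0.64666; r = 40.290°.
D_min = 2·59.469° − 4·40.290° + 180° = 137.776°.
Rainbow angle = 180° − D_min = 42.224°.

42.2°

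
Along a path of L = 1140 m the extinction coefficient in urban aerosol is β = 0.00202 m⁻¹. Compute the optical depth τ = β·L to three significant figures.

τ = β·L = 0.00202 × 1140 = 2.3028.

2.30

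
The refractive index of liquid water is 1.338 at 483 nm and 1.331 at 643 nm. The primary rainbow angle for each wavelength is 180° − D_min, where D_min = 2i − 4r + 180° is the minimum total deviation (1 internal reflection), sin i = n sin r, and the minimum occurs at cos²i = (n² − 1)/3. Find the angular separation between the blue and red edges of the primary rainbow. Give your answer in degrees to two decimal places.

At 483 nm (n = 1.338): cos²i = 0.26341 → i = 59.120°, r = 39.899°, D_min = 138.643°, rainbow angle = 41.357°.
At 643 nm (n = 1.331): cos²i = 0.25719 → i = 59.527°, r = 40.356°, D_min = 137.630°, rainbow angle = 42.370°.
Angular width = |41.357° − 42.370°| = 1.013°.

1.01°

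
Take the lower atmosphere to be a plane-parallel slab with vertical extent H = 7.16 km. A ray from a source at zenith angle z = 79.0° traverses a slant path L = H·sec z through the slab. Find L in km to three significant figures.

37.5 km

sec z = 1/cos 79.0° = 5.2408.
L = 7.16 × 5.2408 = 37.524 km.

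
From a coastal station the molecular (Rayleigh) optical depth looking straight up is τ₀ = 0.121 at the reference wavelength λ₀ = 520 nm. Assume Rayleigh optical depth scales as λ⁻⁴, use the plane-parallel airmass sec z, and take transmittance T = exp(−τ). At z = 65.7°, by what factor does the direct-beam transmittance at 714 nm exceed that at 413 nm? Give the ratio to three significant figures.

1.93

Airmass: sec 65.7° = 2.4300.
τ(714 nm) = 0.121 × (520/714)⁴ × 2.4300 = 0.121 × 0.2813 × 2.4300 = 0.0827.
τ(413 nm) = 0.121 × (520/413)⁴ × 2.4300 = 0.121 × 2.5131 × 2.4300 = 0.7389.
T(714)/T(413) = exp(τ_B − τ_A) = exp(0.6562) = 1.9275.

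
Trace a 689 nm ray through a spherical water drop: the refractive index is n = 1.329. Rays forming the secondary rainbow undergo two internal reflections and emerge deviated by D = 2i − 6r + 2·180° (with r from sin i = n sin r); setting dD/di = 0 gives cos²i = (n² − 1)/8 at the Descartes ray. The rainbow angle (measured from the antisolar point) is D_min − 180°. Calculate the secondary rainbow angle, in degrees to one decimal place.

49.8°

cos²i = (1.76624 − 1)/8 = 0.09578; i = arccos(0.30948) = 71.972°.
sin r = sin 71.972°/1.329 = 0.71550; r = 45.685°.
D_min = 2·71.972° − 6·45.685° + 360° = 229.837°.
Rainbow angle = D_min − 180° = 49.837°.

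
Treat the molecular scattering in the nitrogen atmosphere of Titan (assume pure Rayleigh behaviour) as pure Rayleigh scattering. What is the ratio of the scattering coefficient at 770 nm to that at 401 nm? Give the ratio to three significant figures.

0.0736

Rayleigh scattering ∝ λ⁻⁴, so the ratio of coefficients is the inverse fourth power of the wavelength ratio.
σ(770)/σ(401) = (401/770)⁴ = (0.5208)⁴ = 0.07356.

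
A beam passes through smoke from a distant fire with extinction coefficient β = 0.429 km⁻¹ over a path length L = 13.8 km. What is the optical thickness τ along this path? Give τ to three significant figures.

τ = β·L = 0.429 × 13.8 = 5.9202.

5.92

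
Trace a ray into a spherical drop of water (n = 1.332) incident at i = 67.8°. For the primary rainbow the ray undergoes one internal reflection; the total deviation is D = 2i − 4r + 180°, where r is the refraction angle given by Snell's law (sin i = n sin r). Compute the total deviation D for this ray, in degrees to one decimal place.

sin r = sin 67.8° / 1.332 = 0.9259/1.332 = 0.6951; r = 44.04°.
D = 2·67.8° − 4·44.04° + 180° = 135.60° − 176.14° + 180° = 139.46°.

139.5°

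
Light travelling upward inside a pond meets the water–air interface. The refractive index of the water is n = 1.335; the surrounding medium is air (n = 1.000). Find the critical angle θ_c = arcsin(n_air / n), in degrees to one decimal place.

sin θ_c = n_air / n = 1.000 / 1.335 = 0.7491.
θ_c = arcsin(0.7491) = 48.51°.

48.5°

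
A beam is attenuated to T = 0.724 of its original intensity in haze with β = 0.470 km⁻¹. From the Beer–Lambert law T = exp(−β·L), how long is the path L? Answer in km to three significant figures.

Beer–Lambert: T = exp(−βL) ⇒ L = −ln(T)/β = −ln(0.724)/0.470 = 0.3230/0.470 = 0.6872 km.

0.687 km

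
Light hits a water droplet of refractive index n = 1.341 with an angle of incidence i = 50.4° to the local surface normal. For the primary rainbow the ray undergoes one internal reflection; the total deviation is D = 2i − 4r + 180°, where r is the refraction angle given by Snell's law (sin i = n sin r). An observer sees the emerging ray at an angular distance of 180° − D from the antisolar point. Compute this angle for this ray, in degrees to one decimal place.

sin r = sin 50.4° / 1.341 = 0.7705/1.341 = 0.5746; r = 35.07°.
D = 2·50.4° − 4·35.07° + 180° = 100.80° − 140.28° + 180° = 140.52°.
Angle from antisolar point = 180° − D = 39.48°.

39.5°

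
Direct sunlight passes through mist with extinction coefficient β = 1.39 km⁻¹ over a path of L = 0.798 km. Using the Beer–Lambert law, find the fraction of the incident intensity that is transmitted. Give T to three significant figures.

0.330

τ = β·L = 1.39 × 0.798 = 1.1092.
T = exp(−1.1092) = 0.3298.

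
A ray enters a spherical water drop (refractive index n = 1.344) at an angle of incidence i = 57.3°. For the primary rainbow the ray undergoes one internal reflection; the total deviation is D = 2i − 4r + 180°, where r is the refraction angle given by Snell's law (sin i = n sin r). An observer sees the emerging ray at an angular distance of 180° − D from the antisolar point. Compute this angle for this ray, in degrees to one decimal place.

sin r = sin 57.3° / 1.344 = 0.8415/1.344 = 0.6261; r = 38.76°.
D = 2·57.3° − 4·38.76° + 180° = 114.60° − 155.06° + 180° = 139.54°.
Angle from antisolar point = 180° − D = 40.46°.

40.5°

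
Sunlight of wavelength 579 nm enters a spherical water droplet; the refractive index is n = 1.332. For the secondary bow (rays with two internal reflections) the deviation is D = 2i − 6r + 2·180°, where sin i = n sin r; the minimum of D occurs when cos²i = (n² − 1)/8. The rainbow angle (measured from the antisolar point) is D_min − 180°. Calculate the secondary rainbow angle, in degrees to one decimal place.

50.6°

cos²i = (1.77422 − 1)/8 = 0.09678; i = arccos(0.31109) = 71.875°.
sin r = sin 71.875°/1.332 = 0.71350; r = 45.520°.
D_min = 2·71.875° − 6·45.520° + 360° = 230.628°.
Rainbow angle = D_min − 180° = 50.628°.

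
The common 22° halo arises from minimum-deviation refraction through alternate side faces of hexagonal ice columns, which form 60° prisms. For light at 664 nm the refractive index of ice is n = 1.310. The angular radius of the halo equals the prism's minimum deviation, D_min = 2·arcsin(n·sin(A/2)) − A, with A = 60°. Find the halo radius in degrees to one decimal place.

n·sin(A/2) = 1.310 × sin 30° = 1.310 × 0.5000 = 0.6550.
D_min = 2·arcsin(0.6550) − 60° = 2 × 40.920° − 60° = 21.839°.

21.8°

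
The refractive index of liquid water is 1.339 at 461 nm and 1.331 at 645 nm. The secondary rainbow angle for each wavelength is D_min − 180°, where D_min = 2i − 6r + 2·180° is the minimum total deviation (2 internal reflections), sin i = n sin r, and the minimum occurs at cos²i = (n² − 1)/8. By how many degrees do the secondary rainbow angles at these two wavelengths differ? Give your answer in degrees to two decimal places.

2.09°

At 461 nm (n = 1.339): cos²i = 0.09912 → i = 71.650°, r = 45.141°, D_min = 232.451°, rainbow angle = 52.451°.
At 645 nm (n = 1.331): cos²i = 0.09645 → i = 71.907°, r = 45.575°, D_min = 230.365°, rainbow angle = 50.365°.
Angular width = |52.451° − 50.365°| = 2.086°.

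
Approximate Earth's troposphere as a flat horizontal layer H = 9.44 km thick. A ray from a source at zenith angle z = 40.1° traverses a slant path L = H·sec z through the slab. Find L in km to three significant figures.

12.3 km

sec z = 1/cos 40.1° = 1.3073.
L = 9.44 × 1.3073 = 12.341 km.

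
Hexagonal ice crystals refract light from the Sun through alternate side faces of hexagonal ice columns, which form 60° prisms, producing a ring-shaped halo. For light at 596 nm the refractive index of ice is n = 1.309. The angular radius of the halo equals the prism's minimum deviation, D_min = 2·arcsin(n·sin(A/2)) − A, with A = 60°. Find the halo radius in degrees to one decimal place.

21.8°

n·sin(A/2) = 1.309 × sin 30° = 1.309 × 0.5000 = 0.6545.
D_min = 2·arcsin(0.6545) − 60° = 2 × 40.882° − 60° = 21.763°.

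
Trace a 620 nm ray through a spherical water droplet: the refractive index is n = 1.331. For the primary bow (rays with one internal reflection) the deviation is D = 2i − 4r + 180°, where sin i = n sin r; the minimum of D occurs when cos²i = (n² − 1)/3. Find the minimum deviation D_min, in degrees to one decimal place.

137.6°

cos²i = (1.77156 − 1)/3 = 0.25719; i = arccos(0.50714) = 59.527°.
sin r = sin 59.527°/1.331 = 0.64753; r = 40.356°.
D_min = 2·59.527° − 4·40.356° + 180° = 137.630°.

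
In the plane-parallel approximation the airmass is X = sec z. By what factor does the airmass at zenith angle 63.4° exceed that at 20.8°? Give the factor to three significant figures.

2.09

X(63.4°)/X(20.8°) = sec 63.4° / sec 20.8° = cos 20.8° / cos 63.4° = 0.9348/0.4478 = 2.0878.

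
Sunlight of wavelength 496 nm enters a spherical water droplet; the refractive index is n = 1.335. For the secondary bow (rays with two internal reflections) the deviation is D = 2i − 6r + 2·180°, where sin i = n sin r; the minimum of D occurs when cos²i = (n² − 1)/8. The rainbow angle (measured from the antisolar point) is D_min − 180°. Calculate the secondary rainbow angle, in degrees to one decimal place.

51.4°

cos²i = (1.78222 − 1)/8 = 0.09778; i = arccos(0.31269) = 71.778°.
sin r = sin 71.778°/1.335 = 0.71150; r = 45.357°.
D_min = 2·71.778° − 6·45.357° + 360° = 231.414°.
Rainbow angle = D_min − 180° = 51.414°.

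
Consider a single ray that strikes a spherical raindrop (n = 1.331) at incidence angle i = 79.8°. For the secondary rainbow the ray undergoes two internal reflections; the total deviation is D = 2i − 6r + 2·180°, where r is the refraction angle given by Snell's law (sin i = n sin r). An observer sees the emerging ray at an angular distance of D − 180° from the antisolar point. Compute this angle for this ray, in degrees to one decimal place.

sin r = sin 79.8° / 1.331 = 0.9842/1.331 = 0.7394; r = 47.68°.
D = 2·79.8° − 6·47.68° + 2·180° = 159.60° − 286.10° + 360° = 233.50°.
Angle from antisolar point = D − 180° = 53.50°.

53.5°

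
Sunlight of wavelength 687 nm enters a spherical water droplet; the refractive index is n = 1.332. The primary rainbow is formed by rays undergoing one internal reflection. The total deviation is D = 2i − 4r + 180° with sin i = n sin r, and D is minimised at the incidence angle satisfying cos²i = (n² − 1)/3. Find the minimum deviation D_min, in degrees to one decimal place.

cos²i = (1.77422 − 1)/3 = 0.25807; i = arccos(0.50801) = 59.469°.
sin r = sin 59.469°/1.332 = 0.64666; r = 40.290°.
D_min = 2·59.469° − 4·40.290° + 180° = 137.776°.

137.8°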